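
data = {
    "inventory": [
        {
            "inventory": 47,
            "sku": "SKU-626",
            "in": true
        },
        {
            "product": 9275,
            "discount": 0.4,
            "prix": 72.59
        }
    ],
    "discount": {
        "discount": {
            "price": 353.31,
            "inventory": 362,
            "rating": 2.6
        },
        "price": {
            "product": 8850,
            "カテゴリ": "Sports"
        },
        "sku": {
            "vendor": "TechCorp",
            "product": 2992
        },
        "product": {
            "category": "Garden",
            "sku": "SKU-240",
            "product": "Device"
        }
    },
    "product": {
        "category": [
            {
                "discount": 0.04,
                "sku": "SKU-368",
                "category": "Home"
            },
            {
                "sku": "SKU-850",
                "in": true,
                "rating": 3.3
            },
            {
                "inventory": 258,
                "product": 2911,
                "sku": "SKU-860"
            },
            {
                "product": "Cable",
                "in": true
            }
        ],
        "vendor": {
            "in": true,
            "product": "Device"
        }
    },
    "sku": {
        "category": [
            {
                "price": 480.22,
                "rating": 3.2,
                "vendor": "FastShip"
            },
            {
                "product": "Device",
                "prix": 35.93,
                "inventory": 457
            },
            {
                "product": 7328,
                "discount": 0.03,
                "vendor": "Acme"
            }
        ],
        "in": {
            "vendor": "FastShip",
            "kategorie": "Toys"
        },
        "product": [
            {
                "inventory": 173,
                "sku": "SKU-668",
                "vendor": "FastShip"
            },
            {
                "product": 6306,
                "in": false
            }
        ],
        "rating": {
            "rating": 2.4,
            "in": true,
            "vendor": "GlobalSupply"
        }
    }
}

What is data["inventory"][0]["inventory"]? 47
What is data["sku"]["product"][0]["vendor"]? "FastShip"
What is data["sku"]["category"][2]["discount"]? 0.03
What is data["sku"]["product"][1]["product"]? 6306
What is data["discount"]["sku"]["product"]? 2992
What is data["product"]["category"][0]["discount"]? 0.04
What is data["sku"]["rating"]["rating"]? 2.4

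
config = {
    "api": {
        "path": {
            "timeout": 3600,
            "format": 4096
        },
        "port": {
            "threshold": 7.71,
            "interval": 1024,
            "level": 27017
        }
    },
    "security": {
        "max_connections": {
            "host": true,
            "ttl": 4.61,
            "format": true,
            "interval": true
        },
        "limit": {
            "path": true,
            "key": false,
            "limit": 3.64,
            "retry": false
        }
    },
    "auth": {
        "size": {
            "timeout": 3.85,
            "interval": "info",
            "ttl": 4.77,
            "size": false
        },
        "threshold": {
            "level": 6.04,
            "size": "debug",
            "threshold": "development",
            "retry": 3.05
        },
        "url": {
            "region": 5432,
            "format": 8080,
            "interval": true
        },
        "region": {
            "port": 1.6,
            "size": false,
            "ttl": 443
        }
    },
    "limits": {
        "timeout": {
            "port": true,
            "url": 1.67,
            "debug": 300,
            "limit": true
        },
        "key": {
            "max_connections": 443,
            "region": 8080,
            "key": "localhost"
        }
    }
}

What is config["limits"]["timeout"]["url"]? 1.67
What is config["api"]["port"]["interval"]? 1024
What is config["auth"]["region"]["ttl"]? 443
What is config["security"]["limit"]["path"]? True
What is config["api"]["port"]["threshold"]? 7.71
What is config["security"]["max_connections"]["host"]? True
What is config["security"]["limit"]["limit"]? 3.64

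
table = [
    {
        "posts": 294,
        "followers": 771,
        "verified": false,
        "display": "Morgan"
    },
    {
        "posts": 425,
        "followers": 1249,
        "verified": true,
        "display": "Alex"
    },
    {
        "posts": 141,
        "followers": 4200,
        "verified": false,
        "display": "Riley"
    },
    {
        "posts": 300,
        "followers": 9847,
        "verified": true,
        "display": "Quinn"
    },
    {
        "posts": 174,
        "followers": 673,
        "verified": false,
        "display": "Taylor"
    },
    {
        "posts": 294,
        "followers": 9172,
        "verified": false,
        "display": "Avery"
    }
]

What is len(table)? 6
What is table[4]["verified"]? False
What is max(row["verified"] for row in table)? True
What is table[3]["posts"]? 300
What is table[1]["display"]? "Alex"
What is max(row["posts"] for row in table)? 425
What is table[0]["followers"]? 771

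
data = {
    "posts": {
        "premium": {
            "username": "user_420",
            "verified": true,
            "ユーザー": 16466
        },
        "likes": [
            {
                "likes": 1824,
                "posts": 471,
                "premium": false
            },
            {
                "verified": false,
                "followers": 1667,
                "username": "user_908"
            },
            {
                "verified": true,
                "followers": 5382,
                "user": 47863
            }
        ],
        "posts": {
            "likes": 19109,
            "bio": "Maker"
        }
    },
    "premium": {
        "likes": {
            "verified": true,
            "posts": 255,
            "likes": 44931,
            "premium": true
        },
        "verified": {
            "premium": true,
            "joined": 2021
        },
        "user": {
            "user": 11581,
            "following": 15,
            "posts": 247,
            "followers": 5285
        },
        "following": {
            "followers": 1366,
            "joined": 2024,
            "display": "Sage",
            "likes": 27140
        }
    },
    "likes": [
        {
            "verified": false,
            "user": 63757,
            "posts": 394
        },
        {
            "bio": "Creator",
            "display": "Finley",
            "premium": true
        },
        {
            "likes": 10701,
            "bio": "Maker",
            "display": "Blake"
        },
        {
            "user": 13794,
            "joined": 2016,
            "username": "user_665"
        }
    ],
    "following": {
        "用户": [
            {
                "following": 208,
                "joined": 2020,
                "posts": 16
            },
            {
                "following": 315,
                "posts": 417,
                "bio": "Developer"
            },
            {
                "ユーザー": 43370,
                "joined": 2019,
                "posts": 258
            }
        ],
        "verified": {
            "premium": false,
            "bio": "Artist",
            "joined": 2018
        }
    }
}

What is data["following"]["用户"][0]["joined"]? 2020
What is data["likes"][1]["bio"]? "Creator"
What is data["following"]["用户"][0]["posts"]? 16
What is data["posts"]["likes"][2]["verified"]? True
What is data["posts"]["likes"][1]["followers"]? 1667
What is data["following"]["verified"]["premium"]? False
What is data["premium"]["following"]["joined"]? 2024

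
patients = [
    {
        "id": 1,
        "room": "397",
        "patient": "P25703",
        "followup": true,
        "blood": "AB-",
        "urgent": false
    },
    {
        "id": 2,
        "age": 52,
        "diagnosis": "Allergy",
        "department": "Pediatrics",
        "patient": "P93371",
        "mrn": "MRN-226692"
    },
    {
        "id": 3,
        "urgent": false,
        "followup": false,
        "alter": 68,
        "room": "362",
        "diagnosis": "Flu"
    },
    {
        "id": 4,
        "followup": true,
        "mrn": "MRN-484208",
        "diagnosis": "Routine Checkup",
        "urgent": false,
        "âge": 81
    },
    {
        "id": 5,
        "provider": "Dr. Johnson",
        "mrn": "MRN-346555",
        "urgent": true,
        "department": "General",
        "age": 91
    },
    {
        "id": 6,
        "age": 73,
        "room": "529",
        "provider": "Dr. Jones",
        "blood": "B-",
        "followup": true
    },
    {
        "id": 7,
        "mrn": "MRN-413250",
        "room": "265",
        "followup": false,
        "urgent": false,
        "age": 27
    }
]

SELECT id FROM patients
[1, 2, 3, 4, 5, 6, 7]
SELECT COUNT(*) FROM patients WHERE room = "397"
1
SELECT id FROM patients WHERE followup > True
[]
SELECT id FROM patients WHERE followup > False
[1, 4, 6]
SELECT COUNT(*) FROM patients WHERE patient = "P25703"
1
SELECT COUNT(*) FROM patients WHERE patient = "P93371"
1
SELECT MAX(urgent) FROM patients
True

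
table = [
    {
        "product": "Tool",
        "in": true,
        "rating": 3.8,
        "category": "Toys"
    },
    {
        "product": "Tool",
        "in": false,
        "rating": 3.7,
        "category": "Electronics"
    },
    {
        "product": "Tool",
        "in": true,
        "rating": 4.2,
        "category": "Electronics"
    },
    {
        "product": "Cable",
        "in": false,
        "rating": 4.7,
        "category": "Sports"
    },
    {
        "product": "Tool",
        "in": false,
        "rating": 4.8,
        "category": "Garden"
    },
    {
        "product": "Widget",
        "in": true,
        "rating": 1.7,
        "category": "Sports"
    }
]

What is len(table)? 6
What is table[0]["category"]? "Toys"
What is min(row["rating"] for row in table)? 1.7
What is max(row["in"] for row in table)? True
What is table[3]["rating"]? 4.7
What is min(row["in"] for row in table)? False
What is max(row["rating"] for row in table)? 4.8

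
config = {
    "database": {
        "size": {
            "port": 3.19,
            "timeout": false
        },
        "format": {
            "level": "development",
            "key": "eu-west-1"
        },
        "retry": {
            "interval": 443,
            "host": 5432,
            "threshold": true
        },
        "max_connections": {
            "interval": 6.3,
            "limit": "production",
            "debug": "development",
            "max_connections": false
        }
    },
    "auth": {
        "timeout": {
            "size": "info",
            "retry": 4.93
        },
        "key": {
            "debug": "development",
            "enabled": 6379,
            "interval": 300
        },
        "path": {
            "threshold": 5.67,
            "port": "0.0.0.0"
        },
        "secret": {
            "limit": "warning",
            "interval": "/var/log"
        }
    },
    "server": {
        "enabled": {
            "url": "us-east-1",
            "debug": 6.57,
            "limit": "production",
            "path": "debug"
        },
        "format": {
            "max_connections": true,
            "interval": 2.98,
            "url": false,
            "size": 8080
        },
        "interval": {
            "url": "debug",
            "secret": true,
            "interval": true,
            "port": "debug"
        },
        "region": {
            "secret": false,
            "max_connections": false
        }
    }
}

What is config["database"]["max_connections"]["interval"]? 6.3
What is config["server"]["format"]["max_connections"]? True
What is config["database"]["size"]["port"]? 3.19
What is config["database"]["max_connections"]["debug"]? "development"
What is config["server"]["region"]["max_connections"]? False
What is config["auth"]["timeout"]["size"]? "info"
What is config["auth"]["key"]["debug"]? "development"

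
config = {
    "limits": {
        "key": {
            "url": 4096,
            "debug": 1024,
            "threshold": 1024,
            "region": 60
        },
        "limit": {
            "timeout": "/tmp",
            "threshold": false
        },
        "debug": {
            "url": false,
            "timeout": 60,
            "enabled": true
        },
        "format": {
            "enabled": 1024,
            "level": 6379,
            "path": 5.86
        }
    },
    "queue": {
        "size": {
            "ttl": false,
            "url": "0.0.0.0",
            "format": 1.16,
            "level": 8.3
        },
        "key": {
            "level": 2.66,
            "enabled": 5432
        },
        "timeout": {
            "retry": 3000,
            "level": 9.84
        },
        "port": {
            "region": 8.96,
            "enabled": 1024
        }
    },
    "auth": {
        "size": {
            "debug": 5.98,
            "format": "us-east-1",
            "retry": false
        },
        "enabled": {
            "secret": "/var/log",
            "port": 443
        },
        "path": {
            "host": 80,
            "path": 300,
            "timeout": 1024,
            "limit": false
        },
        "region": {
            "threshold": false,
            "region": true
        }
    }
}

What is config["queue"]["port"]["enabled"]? 1024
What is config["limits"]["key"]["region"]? 60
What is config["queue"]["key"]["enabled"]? 5432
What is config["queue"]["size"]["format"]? 1.16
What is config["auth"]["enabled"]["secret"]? "/var/log"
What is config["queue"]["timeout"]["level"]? 9.84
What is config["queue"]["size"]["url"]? "0.0.0.0"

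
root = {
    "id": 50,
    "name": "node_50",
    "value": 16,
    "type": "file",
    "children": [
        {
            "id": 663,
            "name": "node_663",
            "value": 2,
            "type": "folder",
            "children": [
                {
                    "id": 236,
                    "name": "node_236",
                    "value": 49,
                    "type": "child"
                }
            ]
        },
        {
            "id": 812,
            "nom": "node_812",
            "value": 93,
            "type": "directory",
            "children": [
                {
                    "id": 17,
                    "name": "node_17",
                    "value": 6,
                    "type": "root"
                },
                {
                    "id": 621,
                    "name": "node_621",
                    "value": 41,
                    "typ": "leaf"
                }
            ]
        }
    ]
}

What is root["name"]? "node_50"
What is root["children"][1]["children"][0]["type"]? "root"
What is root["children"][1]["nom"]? "node_812"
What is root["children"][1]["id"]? 812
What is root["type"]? "file"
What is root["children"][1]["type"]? "directory"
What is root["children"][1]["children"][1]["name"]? "node_621"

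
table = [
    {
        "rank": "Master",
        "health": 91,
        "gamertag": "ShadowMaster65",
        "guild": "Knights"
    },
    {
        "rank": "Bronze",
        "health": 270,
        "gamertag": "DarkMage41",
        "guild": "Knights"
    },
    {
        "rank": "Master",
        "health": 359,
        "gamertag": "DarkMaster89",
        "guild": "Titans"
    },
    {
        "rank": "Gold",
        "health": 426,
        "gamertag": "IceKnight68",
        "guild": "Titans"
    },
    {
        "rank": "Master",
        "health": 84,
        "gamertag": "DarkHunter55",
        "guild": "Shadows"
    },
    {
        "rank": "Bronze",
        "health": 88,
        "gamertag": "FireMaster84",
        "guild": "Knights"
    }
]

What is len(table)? 6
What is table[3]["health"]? 426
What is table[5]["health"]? 88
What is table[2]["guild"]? "Titans"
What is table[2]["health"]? 359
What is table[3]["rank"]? "Gold"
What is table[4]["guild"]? "Shadows"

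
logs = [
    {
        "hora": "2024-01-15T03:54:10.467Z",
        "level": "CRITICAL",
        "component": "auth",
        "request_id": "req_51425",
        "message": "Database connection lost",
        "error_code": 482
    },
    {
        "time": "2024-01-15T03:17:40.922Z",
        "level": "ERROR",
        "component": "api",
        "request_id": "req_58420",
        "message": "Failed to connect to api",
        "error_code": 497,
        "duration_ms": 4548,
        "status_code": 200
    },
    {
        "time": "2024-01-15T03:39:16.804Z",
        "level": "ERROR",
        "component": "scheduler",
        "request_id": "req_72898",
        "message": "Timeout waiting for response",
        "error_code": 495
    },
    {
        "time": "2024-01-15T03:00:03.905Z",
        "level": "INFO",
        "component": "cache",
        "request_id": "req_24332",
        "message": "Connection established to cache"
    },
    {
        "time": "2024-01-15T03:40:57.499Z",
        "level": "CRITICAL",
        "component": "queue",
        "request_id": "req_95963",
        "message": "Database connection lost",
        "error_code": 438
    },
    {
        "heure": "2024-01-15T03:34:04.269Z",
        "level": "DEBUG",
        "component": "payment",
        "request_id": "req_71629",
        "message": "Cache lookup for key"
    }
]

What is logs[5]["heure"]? "2024-01-15T03:34:04.269Z"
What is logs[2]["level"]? "ERROR"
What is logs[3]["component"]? "cache"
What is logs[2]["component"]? "scheduler"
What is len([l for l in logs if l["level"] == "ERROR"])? 2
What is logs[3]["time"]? "2024-01-15T03:00:03.905Z"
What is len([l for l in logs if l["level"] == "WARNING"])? 0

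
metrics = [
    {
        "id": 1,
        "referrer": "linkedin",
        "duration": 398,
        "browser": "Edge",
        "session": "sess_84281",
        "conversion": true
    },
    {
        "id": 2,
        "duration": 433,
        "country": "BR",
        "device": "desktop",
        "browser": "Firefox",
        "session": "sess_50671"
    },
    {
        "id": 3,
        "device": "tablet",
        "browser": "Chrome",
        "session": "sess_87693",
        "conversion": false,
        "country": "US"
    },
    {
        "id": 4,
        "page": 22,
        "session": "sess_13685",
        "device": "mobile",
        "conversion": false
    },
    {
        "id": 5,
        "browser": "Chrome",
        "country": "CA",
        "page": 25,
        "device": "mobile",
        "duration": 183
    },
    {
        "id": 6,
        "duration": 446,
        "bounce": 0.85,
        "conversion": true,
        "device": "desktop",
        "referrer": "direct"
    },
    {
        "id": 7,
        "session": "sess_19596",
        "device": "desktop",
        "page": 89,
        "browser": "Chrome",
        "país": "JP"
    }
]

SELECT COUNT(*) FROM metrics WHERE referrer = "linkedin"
1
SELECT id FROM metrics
[1, 2, 3, 4, 5, 6, 7]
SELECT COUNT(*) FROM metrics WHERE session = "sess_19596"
1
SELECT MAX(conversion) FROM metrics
True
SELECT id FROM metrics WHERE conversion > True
[]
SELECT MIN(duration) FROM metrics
183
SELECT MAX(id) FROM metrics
7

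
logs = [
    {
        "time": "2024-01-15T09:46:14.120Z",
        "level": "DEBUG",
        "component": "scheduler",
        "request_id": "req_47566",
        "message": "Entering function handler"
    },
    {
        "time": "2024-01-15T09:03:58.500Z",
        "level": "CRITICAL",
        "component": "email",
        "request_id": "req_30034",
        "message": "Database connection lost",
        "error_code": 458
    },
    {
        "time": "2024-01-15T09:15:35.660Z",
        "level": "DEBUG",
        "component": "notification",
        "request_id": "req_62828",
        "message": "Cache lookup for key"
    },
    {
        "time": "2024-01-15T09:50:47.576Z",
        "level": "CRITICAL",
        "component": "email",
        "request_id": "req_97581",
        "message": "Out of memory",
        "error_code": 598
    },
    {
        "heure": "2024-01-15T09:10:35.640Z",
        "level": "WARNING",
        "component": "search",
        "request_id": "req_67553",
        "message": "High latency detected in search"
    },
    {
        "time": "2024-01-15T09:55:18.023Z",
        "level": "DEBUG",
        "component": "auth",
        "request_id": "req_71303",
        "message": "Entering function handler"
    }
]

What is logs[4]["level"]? "WARNING"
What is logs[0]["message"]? "Entering function handler"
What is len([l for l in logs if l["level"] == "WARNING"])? 1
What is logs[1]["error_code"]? 458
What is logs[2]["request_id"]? "req_62828"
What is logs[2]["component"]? "notification"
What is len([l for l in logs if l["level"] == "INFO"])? 0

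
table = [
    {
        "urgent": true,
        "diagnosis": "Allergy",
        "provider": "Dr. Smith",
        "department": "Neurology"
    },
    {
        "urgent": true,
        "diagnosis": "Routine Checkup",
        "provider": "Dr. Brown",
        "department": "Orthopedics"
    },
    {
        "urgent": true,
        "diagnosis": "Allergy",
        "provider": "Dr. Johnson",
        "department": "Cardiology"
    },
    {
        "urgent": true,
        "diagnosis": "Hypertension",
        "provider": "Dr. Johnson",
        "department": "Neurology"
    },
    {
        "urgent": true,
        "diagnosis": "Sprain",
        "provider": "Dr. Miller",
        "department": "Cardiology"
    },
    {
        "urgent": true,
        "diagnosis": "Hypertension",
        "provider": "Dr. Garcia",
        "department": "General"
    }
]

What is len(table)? 6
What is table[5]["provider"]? "Dr. Garcia"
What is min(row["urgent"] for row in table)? True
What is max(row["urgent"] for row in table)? True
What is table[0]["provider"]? "Dr. Smith"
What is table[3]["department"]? "Neurology"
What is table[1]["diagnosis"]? "Routine Checkup"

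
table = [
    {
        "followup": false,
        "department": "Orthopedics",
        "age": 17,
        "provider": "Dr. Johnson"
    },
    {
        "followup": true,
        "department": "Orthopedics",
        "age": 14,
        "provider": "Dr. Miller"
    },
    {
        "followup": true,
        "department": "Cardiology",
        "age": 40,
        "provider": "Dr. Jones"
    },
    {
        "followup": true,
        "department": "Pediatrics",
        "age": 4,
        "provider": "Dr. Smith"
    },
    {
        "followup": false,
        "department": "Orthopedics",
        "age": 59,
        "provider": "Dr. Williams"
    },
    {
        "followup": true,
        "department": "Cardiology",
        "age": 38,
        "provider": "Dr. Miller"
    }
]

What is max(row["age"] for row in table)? 59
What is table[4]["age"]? 59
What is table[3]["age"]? 4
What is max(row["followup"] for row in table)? True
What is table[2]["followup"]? True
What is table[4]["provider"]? "Dr. Williams"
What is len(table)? 6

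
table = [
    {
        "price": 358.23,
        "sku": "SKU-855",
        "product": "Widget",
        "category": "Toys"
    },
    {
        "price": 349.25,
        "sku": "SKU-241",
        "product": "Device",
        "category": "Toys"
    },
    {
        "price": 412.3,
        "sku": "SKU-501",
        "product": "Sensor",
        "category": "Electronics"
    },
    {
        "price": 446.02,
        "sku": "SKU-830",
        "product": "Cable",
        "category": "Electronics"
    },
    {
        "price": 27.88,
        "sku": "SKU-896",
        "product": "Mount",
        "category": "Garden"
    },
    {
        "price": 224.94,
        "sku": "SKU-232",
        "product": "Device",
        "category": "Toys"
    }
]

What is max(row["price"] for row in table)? 446.02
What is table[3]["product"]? "Cable"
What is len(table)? 6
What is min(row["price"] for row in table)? 27.88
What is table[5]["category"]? "Toys"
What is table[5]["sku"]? "SKU-232"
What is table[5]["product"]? "Device"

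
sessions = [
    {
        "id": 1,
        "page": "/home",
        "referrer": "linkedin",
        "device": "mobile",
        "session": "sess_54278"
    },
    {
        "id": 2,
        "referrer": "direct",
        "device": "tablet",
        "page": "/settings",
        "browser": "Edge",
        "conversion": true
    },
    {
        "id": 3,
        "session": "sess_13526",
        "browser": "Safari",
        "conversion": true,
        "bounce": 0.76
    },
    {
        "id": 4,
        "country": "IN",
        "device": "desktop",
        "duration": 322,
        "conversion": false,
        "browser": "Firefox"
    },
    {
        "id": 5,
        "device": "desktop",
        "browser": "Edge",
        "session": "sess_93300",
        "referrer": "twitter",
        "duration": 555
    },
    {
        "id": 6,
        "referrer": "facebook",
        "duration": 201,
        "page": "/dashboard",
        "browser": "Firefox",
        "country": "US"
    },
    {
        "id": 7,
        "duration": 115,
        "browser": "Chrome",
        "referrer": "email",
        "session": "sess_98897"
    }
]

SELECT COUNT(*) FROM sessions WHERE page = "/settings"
1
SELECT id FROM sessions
[1, 2, 3, 4, 5, 6, 7]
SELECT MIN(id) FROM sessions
1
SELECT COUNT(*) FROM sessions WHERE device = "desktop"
2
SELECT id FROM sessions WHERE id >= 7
[7]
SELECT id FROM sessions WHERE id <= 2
[1, 2]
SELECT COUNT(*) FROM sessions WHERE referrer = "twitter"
1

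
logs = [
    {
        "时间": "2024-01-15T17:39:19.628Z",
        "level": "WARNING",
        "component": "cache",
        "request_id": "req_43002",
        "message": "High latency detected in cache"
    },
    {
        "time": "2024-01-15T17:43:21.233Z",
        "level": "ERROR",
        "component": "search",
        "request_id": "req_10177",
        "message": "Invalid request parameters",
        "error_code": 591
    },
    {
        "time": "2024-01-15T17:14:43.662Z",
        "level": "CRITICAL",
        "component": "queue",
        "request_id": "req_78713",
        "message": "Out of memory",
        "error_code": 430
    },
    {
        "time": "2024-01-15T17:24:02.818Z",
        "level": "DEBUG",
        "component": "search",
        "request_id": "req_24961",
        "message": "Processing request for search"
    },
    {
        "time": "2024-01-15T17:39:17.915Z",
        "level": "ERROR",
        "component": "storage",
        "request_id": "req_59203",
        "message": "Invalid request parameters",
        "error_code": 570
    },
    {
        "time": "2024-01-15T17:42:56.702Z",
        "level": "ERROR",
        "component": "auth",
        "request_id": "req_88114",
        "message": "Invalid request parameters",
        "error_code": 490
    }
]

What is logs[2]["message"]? "Out of memory"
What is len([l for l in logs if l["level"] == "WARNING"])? 1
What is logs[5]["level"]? "ERROR"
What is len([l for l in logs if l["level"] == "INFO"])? 0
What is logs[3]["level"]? "DEBUG"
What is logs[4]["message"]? "Invalid request parameters"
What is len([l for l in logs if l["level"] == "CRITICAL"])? 1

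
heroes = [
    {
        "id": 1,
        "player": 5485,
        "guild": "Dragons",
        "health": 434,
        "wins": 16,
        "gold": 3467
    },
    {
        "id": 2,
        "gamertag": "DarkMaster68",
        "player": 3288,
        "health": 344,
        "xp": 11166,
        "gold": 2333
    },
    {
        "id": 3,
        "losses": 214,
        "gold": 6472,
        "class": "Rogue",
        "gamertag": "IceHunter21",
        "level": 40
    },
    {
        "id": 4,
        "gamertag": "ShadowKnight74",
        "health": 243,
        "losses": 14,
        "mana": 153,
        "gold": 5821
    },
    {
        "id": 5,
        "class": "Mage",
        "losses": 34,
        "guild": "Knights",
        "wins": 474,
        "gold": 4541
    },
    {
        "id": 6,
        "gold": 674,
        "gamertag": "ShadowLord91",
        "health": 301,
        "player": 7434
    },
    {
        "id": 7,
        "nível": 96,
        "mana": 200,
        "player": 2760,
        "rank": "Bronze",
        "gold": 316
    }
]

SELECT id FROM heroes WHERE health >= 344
[1, 2]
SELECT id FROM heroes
[1, 2, 3, 4, 5, 6, 7]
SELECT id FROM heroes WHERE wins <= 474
[1, 5]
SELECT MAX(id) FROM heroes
7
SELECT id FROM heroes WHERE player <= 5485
[1, 2, 7]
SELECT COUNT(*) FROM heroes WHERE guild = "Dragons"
1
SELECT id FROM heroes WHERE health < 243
[]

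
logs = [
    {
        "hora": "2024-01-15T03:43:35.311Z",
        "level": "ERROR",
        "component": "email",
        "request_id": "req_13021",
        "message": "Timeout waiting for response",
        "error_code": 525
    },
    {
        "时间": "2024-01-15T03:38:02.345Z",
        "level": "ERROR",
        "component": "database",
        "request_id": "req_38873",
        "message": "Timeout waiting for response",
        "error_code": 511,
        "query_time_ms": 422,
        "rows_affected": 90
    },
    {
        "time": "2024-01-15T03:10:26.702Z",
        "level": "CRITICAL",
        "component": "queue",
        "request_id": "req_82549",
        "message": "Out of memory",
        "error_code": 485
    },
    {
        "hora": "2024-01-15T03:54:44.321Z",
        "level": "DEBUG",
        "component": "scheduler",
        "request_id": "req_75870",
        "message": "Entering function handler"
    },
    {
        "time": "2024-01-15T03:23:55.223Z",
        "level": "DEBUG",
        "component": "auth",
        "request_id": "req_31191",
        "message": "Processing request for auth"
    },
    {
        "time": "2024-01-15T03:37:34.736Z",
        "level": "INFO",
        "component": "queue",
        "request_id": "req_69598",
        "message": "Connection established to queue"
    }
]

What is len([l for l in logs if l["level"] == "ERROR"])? 2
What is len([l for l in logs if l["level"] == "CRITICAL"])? 1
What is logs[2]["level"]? "CRITICAL"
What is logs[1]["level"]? "ERROR"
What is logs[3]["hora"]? "2024-01-15T03:54:44.321Z"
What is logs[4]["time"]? "2024-01-15T03:23:55.223Z"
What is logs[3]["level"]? "DEBUG"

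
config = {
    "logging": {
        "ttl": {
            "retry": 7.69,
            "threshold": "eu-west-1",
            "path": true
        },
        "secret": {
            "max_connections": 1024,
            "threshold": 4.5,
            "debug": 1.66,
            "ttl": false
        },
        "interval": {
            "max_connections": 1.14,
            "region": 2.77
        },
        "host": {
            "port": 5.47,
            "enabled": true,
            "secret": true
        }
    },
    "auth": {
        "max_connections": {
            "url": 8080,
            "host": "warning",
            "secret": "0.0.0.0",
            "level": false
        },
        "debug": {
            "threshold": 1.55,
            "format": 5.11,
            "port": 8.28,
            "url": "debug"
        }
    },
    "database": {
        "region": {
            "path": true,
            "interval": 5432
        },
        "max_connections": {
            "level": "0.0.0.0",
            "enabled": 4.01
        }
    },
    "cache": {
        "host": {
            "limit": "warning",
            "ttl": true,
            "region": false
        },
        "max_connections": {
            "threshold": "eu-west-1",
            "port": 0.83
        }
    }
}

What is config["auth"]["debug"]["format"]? 5.11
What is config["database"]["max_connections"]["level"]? "0.0.0.0"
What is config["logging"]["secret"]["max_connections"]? 1024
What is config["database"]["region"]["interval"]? 5432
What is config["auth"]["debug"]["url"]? "debug"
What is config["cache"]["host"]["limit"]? "warning"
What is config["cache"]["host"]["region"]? False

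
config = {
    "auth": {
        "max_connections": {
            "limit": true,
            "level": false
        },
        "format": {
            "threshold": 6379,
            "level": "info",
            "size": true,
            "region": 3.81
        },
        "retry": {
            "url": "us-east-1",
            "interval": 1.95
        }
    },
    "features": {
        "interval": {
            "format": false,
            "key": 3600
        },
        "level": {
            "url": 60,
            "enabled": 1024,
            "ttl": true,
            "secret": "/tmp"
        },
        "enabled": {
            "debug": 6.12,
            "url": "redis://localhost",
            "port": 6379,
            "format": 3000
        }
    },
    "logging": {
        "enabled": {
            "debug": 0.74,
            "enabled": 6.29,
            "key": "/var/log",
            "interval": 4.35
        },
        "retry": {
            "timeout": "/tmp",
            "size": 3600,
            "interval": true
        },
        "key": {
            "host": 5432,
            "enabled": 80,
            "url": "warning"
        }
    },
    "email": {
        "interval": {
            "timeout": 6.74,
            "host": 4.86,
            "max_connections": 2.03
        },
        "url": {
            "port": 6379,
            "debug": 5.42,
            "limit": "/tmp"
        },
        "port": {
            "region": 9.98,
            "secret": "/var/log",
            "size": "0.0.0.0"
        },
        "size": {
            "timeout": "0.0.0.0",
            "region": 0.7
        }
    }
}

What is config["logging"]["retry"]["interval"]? True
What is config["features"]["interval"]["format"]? False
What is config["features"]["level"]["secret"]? "/tmp"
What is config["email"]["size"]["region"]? 0.7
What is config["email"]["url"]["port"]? 6379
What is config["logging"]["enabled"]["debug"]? 0.74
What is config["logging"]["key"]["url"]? "warning"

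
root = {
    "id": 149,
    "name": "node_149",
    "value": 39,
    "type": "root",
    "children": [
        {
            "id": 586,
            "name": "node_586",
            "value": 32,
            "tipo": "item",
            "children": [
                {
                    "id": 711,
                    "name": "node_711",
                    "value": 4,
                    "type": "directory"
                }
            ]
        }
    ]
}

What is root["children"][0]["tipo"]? "item"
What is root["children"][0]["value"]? 32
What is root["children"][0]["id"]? 586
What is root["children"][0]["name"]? "node_586"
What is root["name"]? "node_149"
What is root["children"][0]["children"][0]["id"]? 711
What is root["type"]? "root"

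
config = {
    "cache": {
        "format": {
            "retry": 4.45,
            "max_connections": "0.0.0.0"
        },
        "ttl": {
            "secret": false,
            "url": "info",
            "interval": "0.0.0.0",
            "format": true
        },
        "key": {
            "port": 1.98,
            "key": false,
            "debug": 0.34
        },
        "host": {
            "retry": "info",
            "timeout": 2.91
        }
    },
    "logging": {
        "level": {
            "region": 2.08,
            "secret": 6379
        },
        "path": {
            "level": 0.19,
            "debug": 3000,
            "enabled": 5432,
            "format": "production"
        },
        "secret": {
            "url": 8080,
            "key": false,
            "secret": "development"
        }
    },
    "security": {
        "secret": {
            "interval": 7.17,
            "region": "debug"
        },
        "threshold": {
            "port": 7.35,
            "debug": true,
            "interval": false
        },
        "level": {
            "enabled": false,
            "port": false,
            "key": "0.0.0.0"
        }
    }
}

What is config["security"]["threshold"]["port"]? 7.35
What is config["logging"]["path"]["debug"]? 3000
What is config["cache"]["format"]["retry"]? 4.45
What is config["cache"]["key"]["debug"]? 0.34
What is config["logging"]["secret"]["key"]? False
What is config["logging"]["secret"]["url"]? 8080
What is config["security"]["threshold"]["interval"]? False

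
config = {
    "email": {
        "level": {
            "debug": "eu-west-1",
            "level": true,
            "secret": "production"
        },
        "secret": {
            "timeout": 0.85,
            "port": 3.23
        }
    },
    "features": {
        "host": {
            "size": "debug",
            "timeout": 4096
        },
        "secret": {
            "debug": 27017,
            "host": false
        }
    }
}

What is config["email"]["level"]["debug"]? "eu-west-1"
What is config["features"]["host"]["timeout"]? 4096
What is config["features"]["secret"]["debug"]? 27017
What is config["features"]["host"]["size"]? "debug"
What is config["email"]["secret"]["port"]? 3.23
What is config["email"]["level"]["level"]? True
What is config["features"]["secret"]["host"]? False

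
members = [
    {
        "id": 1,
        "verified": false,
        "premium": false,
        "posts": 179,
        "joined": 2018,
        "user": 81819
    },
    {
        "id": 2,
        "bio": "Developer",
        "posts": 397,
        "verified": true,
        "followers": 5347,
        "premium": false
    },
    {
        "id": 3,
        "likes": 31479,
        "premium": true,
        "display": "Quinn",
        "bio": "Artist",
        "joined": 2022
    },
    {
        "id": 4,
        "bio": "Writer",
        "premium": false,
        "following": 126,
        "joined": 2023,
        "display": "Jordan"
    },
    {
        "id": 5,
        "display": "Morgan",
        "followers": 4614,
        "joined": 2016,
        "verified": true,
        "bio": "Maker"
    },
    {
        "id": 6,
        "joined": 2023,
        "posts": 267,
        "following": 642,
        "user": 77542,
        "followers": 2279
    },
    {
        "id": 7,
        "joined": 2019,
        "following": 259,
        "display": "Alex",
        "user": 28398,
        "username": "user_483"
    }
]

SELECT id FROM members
[1, 2, 3, 4, 5, 6, 7]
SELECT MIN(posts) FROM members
179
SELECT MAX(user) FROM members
81819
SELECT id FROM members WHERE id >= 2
[2, 3, 4, 5, 6, 7]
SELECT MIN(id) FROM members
1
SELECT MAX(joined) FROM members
2023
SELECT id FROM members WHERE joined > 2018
[3, 4, 6, 7]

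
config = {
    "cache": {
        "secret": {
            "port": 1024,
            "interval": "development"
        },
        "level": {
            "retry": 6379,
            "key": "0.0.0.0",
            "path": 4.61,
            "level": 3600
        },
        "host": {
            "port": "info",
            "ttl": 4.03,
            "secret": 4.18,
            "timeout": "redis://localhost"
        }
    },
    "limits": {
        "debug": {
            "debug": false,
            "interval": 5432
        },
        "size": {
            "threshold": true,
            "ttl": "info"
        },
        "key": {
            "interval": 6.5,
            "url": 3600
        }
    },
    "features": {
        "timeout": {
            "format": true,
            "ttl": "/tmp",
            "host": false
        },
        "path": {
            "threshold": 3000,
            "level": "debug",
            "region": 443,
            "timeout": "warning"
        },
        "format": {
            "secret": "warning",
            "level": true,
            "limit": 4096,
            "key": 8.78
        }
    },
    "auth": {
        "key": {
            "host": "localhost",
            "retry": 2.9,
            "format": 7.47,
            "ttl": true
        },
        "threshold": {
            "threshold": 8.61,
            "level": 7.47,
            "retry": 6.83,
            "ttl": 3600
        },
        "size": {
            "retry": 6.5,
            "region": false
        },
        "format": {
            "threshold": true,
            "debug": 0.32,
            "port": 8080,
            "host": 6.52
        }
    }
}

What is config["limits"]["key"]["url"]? 3600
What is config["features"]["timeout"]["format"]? True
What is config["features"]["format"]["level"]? True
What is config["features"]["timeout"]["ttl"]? "/tmp"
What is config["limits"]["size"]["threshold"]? True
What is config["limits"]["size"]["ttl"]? "info"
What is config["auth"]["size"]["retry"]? 6.5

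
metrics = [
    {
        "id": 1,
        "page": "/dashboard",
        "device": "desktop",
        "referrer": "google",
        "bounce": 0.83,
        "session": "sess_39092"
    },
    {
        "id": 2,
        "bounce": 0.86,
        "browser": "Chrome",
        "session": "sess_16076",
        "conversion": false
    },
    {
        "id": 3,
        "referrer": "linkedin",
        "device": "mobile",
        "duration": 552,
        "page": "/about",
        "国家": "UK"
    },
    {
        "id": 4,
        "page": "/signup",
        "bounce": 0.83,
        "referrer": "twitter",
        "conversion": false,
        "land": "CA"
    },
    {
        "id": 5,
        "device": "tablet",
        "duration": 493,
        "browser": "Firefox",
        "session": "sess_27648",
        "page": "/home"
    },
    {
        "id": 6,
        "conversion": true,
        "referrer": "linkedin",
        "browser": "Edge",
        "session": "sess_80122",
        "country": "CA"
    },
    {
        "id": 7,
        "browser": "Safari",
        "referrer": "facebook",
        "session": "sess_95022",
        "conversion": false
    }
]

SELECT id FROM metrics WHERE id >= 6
[6, 7]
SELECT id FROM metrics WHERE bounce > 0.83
[2]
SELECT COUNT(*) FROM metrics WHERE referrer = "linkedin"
2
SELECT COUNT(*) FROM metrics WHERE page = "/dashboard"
1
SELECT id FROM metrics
[1, 2, 3, 4, 5, 6, 7]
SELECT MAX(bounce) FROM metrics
0.86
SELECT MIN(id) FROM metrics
1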